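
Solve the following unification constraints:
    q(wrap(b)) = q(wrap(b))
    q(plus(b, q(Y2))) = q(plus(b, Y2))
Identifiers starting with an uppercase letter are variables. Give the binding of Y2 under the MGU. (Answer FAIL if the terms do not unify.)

Delete trivial equation q(wrap(b)) = q(wrap(b)).
Decompose q/1: plus(b, q(Y2)) = plus(b, Y2).
Decompose plus/2: b = b,  q(Y2) = Y2.
Delete trivial equation b = b.
Occurs check fails: Y2 occurs in q(Y2); the equation Y2 = q(Y2) has no finite solution.

FAIL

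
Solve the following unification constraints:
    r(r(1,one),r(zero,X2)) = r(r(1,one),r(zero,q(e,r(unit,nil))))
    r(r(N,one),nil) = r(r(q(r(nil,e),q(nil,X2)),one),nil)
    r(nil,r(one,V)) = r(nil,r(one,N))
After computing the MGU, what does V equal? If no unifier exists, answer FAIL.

q(r(nil,e),q(nil,q(e,r(unit,nil))))

Decompose r/2: r(1,one) = r(1,one),  r(zero,X2) = r(zero,q(e,r(unit,nil))).
Delete trivial equation r(1,one) = r(1,one).
Decompose r/2: zero = zero,  X2 = q(e,r(unit,nil)).
Delete trivial equation zero = zero.
Bind X2 := q(e,r(unit,nil)); substituting into the one remaining equation that mentions X2 gives: r(r(N,one),nil) = r(r(q(r(nil,e),q(nil,q(e,r(unit,nil)))),one),nil).
Decompose r/2: r(N,one) = r(q(r(nil,e),q(nil,q(e,r(unit,nil)))),one),  nil = nil.
Decompose r/2: N = q(r(nil,e),q(nil,q(e,r(unit,nil)))),  one = one.
Bind N := q(r(nil,e),q(nil,q(e,r(unit,nil)))); substituting into the one remaining equation that mentions N gives: r(nil,r(one,V)) = r(nil,r(one,q(r(nil,e),q(nil,q(e,r(unit,nil)))))).
Delete trivial equation one = one.
Delete trivial equation nil = nil.
Decompose r/2: nil = nil,  r(one,V) = r(one,q(r(nil,e),q(nil,q(e,r(unit,nil))))).
Delete trivial equation nil = nil.
Decompose r/2: one = one,  V = q(r(nil,e),q(nil,q(e,r(unit,nil)))).
Delete trivial equation one = one.
Bind V := q(r(nil,e),q(nil,q(e,r(unit,nil)))).
MGU = { X2 := q(e,r(unit,nil)), N := q(r(nil,e),q(nil,q(e,r(unit,nil)))), V := q(r(nil,e),q(nil,q(e,r(unit,nil)))) }, so V := q(r(nil,e),q(nil,q(e,r(unit,nil)))).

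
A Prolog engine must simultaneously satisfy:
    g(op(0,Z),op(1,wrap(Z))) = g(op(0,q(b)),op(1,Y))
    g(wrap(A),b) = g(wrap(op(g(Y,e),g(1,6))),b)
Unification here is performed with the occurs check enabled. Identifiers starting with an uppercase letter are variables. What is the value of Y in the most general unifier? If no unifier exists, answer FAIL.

Decompose g/2: op(0,Z) = op(0,q(b)),  op(1,wrap(Z)) = op(1,Y).
Decompose op/2: 0 = 0,  Z = q(b).
Delete trivial equation 0 = 0.
Bind Z := q(b); substituting into the one remaining equation that mentions Z gives: op(1,wrap(q(b))) = op(1,Y).
Decompose op/2: 1 = 1,  wrap(q(b)) = Y.
Delete trivial equation 1 = 1.
Bind Y := wrap(q(b)); substituting into the remaining equation gives: g(wrap(A),b) = g(wrap(op(g(wrap(q(b)),e),g(1,6))),b).
Decompose g/2: wrap(A) = wrap(op(g(wrap(q(b)),e),g(1,6))),  b = b.
Decompose wrap/1: A = op(g(wrap(q(b)),e),g(1,6)).
Bind A := op(g(wrap(q(b)),e),g(1,6)); no other remaining equation mentions A.
Delete trivial equation b = b.
MGU = { Z -> q(b), Y -> wrap(q(b)), A -> op(g(wrap(q(b)),e),g(1,6)) }, so Y -> wrap(q(b)).

wrap(q(b))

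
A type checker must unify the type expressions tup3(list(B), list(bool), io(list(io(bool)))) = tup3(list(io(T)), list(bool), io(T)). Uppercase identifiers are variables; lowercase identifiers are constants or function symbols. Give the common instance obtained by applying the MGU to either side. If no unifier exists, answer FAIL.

Decompose tup3/3: list(B) = list(io(T)),  list(bool) = list(bool),  io(list(io(bool))) = io(T).
Decompose list/1: B = io(T).
Bind B := io(T); no other remaining equation mentions B.
Delete trivial equation list(bool) = list(bool).
Decompose io/1: list(io(bool)) = T.
Bind T := list(io(bool)). Substituting into the earlier binding gives B := io(list(io(bool))).
Applying the MGU to either side gives tup3(list(io(list(io(bool)))), list(bool), io(list(io(bool)))).

tup3(list(io(list(io(bool)))), list(bool), io(list(io(bool))))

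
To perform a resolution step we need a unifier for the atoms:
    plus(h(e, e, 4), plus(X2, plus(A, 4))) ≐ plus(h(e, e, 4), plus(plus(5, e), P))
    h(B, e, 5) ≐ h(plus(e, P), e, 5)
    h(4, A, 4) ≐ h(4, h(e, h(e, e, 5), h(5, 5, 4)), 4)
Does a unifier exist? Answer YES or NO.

Decompose plus/2: h(e, e, 4) ≐ h(e, e, 4),  plus(X2, plus(A, 4)) ≐ plus(plus(5, e), P).
Delete trivial equation h(e, e, 4) ≐ h(e, e, 4).
Decompose plus/2: X2 ≐ plus(5, e),  plus(A, 4) ≐ P.
Bind X2 := plus(5, e); no other remaining equation mentions X2.
Bind P := plus(A, 4); substituting into the one remaining equation that mentions P gives: h(B, e, 5) ≐ h(plus(e, plus(A, 4)), e, 5).
Decompose h/3: B ≐ plus(e, plus(A, 4)),  e ≐ e,  5 ≐ 5.
Bind B := plus(e, plus(A, 4)); no other remaining equation mentions B.
Delete trivial equation e ≐ e.
Delete trivial equation 5 ≐ 5.
Decompose h/3: 4 ≐ 4,  A ≐ h(e, h(e, e, 5), h(5, 5, 4)),  4 ≐ 4.
Delete trivial equation 4 ≐ 4.
Bind A := h(e, h(e, e, 5), h(5, 5, 4)); no other remaining equation mentions A. Substituting into the earlier bindings gives P := plus(h(e, h(e, e, 5), h(5, 5, 4)), 4), B := plus(e, plus(h(e, h(e, e, 5), h(5, 5, 4)), 4)).
Delete trivial equation 4 ≐ 4.
No equations remain and no clash or occurs-check failure arose, so a unifier exists.

YES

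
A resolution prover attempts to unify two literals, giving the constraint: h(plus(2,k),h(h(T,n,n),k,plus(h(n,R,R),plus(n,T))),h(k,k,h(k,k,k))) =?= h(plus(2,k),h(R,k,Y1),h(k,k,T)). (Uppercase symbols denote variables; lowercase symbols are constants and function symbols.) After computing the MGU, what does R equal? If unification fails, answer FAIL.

h(h(k,k,k),n,n)

Decompose h/3: plus(2,k) =?= plus(2,k),  h(h(T,n,n),k,plus(h(n,R,R),plus(n,T))) =?= h(R,k,Y1),  h(k,k,h(k,k,k)) =?= h(k,k,T).
Delete trivial equation plus(2,k) =?= plus(2,k).
Decompose h/3: h(T,n,n) =?= R,  k =?= k,  plus(h(n,R,R),plus(n,T)) =?= Y1.
Bind R := h(T,n,n); substituting into the one remaining equation that mentions R gives: plus(h(n,h(T,n,n),h(T,n,n)),plus(n,T)) =?= Y1.
Delete trivial equation k =?= k.
Bind Y1 := plus(h(n,h(T,n,n),h(T,n,n)),plus(n,T)); no other remaining equation mentions Y1.
Decompose h/3: k =?= k,  k =?= k,  h(k,k,k) =?= T.
Delete trivial equation k =?= k.
Delete trivial equation k =?= k.
Bind T := h(k,k,k). Substituting into the earlier bindings gives R := h(h(k,k,k),n,n), Y1 := plus(h(n,h(h(k,k,k),n,n),h(h(k,k,k),n,n)),plus(n,h(k,k,k))).
MGU = { R -> h(h(k,k,k),n,n), Y1 -> plus(h(n,h(h(k,k,k),n,n),h(h(k,k,k),n,n)),plus(n,h(k,k,k))), T -> h(k,k,k) }, so R -> h(h(k,k,k),n,n).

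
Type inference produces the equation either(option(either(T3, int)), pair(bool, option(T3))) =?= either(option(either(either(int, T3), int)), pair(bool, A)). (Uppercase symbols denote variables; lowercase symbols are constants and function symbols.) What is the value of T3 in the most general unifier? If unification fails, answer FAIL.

Decompose either/2: option(either(T3, int)) =?= option(either(either(int, T3), int)),  pair(bool, option(T3)) =?= pair(bool, A).
Decompose option/1: either(T3, int) =?= either(either(int, T3), int).
Decompose either/2: T3 =?= either(int, T3),  int =?= int.
Occurs check fails: T3 occurs in either(int, T3); the equation T3 =?= either(int, T3) has no finite solution.

FAIL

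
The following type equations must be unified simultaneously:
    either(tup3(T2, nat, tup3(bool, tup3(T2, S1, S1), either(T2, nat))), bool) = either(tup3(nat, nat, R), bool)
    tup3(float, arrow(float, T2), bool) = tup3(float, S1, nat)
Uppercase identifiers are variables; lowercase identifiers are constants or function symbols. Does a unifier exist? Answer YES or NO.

NO

Decompose either/2: tup3(T2, nat, tup3(bool, tup3(T2, S1, S1), either(T2, nat))) = tup3(nat, nat, R),  bool = bool.
Decompose tup3/3: T2 = nat,  nat = nat,  tup3(bool, tup3(T2, S1, S1), either(T2, nat)) = R.
Bind T2 := nat; substituting into the 2 remaining equations that mention T2 gives: tup3(bool, tup3(nat, S1, S1), either(nat, nat)) = R,  tup3(float, arrow(float, nat), bool) = tup3(float, S1, nat).
Delete trivial equation nat = nat.
Bind R := tup3(bool, tup3(nat, S1, S1), either(nat, nat)); no other remaining equation mentions R.
Delete trivial equation bool = bool.
Decompose tup3/3: float = float,  arrow(float, nat) = S1,  bool = nat.
Delete trivial equation float = float.
Bind S1 := arrow(float, nat); no other remaining equation mentions S1. Substituting into the earlier binding gives R := tup3(bool, tup3(nat, arrow(float, nat), arrow(float, nat)), either(nat, nat)).
Clash: constants bool and nat differ; no unifier exists.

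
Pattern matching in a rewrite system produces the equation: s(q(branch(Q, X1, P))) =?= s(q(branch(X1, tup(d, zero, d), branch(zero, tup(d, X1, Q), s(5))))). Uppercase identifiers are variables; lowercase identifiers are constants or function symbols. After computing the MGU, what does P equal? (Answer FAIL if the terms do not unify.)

Decompose s/1: q(branch(Q, X1, P)) =?= q(branch(X1, tup(d, zero, d), branch(zero, tup(d, X1, Q), s(5)))).
Decompose q/1: branch(Q, X1, P) =?= branch(X1, tup(d, zero, d), branch(zero, tup(d, X1, Q), s(5))).
Decompose branch/3: Q =?= X1,  X1 =?= tup(d, zero, d),  P =?= branch(zero, tup(d, X1, Q), s(5)).
Bind Q := X1; substituting into the one remaining equation that mentions Q gives: P =?= branch(zero, tup(d, X1, X1), s(5)).
Bind X1 := tup(d, zero, d); substituting into the remaining equation gives: P =?= branch(zero, tup(d, tup(d, zero, d), tup(d, zero, d)), s(5)). Substituting into the earlier binding gives Q := tup(d, zero, d).
Bind P := branch(zero, tup(d, tup(d, zero, d), tup(d, zero, d)), s(5)).
MGU = { Q -> tup(d, zero, d), X1 -> tup(d, zero, d), P -> branch(zero, tup(d, tup(d, zero, d), tup(d, zero, d)), s(5)) }, so P -> branch(zero, tup(d, tup(d, zero, d), tup(d, zero, d)), s(5)).

branch(zero, tup(d, tup(d, zero, d), tup(d, zero, d)), s(5))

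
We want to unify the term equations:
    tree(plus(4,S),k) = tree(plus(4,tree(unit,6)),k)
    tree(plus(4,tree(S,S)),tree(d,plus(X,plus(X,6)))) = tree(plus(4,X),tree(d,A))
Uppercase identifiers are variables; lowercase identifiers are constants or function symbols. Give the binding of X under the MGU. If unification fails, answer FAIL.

Decompose tree/2: plus(4,S) = plus(4,tree(unit,6)),  k = k.
Decompose plus/2: 4 = 4,  S = tree(unit,6).
Delete trivial equation 4 = 4.
Bind S := tree(unit,6); substituting into the one remaining equation that mentions S gives: tree(plus(4,tree(tree(unit,6),tree(unit,6))),tree(d,plus(X,plus(X,6)))) = tree(plus(4,X),tree(d,A)).
Delete trivial equation k = k.
Decompose tree/2: plus(4,tree(tree(unit,6),tree(unit,6))) = plus(4,X),  tree(d,plus(X,plus(X,6))) = tree(d,A).
Decompose plus/2: 4 = 4,  tree(tree(unit,6),tree(unit,6)) = X.
Delete trivial equation 4 = 4.
Bind X := tree(tree(unit,6),tree(unit,6)); substituting into the remaining equation gives: tree(d,plus(tree(tree(unit,6),tree(unit,6)),plus(tree(tree(unit,6),tree(unit,6)),6))) = tree(d,A).
Decompose tree/2: d = d,  plus(tree(tree(unit,6),tree(unit,6)),plus(tree(tree(unit,6),tree(unit,6)),6)) = A.
Delete trivial equation d = d.
Bind A := plus(tree(tree(unit,6),tree(unit,6)),plus(tree(tree(unit,6),tree(unit,6)),6)).
MGU = { S := tree(unit,6), X := tree(tree(unit,6),tree(unit,6)), A := plus(tree(tree(unit,6),tree(unit,6)),plus(tree(tree(unit,6),tree(unit,6)),6)) }, so X := tree(tree(unit,6),tree(unit,6)).

tree(tree(unit,6),tree(unit,6))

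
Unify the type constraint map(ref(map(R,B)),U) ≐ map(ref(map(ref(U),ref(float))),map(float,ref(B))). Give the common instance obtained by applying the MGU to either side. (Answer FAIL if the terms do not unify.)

Decompose map/2: ref(map(R,B)) ≐ ref(map(ref(U),ref(float))),  U ≐ map(float,ref(B)).
Decompose ref/1: map(R,B) ≐ map(ref(U),ref(float)).
Decompose map/2: R ≐ ref(U),  B ≐ ref(float).
Bind R := ref(U); no other remaining equation mentions R.
Bind B := ref(float); substituting into the remaining equation gives: U ≐ map(float,ref(ref(float))).
Bind U := map(float,ref(ref(float))). Substituting into the earlier binding gives R := ref(map(float,ref(ref(float)))).
Applying the MGU to either side gives map(ref(map(ref(map(float,ref(ref(float)))),ref(float))),map(float,ref(ref(float)))).

map(ref(map(ref(map(float,ref(ref(float)))),ref(float))),map(float,ref(ref(float))))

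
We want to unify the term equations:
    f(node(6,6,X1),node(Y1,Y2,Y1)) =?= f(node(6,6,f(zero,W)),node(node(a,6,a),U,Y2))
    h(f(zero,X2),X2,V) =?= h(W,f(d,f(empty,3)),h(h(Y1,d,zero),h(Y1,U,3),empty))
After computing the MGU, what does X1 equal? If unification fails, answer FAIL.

Decompose f/2: node(6,6,X1) =?= node(6,6,f(zero,W)),  node(Y1,Y2,Y1) =?= node(node(a,6,a),U,Y2).
Decompose node/3: 6 =?= 6,  6 =?= 6,  X1 =?= f(zero,W).
Delete trivial equation 6 =?= 6.
Delete trivial equation 6 =?= 6.
Bind X1 := f(zero,W); no other remaining equation mentions X1.
Decompose node/3: Y1 =?= node(a,6,a),  Y2 =?= U,  Y1 =?= Y2.
Bind Y1 := node(a,6,a); substituting into the 2 remaining equations that mention Y1 gives: node(a,6,a) =?= Y2,  h(f(zero,X2),X2,V) =?= h(W,f(d,f(empty,3)),h(h(node(a,6,a),d,zero),h(node(a,6,a),U,3),empty)).
Bind Y2 := U; substituting into the one remaining equation that mentions Y2 gives: node(a,6,a) =?= U.
Bind U := node(a,6,a); substituting into the remaining equation gives: h(f(zero,X2),X2,V) =?= h(W,f(d,f(empty,3)),h(h(node(a,6,a),d,zero),h(node(a,6,a),node(a,6,a),3),empty)). Substituting into the earlier binding gives Y2 := node(a,6,a).
Decompose h/3: f(zero,X2) =?= W,  X2 =?= f(d,f(empty,3)),  V =?= h(h(node(a,6,a),d,zero),h(node(a,6,a),node(a,6,a),3),empty).
Bind W := f(zero,X2); no other remaining equation mentions W. Substituting into the earlier binding gives X1 := f(zero,f(zero,X2)).
Bind X2 := f(d,f(empty,3)); no other remaining equation mentions X2. Substituting into the earlier bindings gives X1 := f(zero,f(zero,f(d,f(empty,3)))), W := f(zero,f(d,f(empty,3))).
Bind V := h(h(node(a,6,a),d,zero),h(node(a,6,a),node(a,6,a),3),empty).
MGU = { X1 := f(zero,f(zero,f(d,f(empty,3)))), Y1 := node(a,6,a), Y2 := node(a,6,a), U := node(a,6,a), W := f(zero,f(d,f(empty,3))), X2 := f(d,f(empty,3)), V := h(h(node(a,6,a),d,zero),h(node(a,6,a),node(a,6,a),3),empty) }, so X1 := f(zero,f(zero,f(d,f(empty,3)))).

f(zero,f(zero,f(d,f(empty,3))))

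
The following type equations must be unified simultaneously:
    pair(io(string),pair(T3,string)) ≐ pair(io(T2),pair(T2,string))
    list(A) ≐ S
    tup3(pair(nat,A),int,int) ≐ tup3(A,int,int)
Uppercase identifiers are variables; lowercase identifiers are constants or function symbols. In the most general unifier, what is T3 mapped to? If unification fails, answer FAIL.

Decompose pair/2: io(string) ≐ io(T2),  pair(T3,string) ≐ pair(T2,string).
Decompose io/1: string ≐ T2.
Bind T2 := string; substituting into the one remaining equation that mentions T2 gives: pair(T3,string) ≐ pair(string,string).
Decompose pair/2: T3 ≐ string,  string ≐ string.
Bind T3 := string; no other remaining equation mentions T3.
Delete trivial equation string ≐ string.
Bind S := list(A); no other remaining equation mentions S.
Decompose tup3/3: pair(nat,A) ≐ A,  int ≐ int,  int ≐ int.
Occurs check fails: A occurs in pair(nat,A); the equation A ≐ pair(nat,A) has no finite solution.

FAIL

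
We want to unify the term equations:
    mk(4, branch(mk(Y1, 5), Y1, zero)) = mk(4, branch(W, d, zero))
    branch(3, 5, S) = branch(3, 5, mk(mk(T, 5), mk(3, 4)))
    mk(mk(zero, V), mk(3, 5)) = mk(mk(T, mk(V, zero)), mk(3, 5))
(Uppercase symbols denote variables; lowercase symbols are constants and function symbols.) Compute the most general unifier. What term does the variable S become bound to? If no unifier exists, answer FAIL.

FAIL

Decompose mk/2: 4 = 4,  branch(mk(Y1, 5), Y1, zero) = branch(W, d, zero).
Delete trivial equation 4 = 4.
Decompose branch/3: mk(Y1, 5) = W,  Y1 = d,  zero = zero.
Bind W := mk(Y1, 5); no other remaining equation mentions W.
Bind Y1 := d; no other remaining equation mentions Y1. Substituting into the earlier binding gives W := mk(d, 5).
Delete trivial equation zero = zero.
Decompose branch/3: 3 = 3,  5 = 5,  S = mk(mk(T, 5), mk(3, 4)).
Delete trivial equation 3 = 3.
Delete trivial equation 5 = 5.
Bind S := mk(mk(T, 5), mk(3, 4)); no other remaining equation mentions S.
Decompose mk/2: mk(zero, V) = mk(T, mk(V, zero)),  mk(3, 5) = mk(3, 5).
Decompose mk/2: zero = T,  V = mk(V, zero).
Bind T := zero; no other remaining equation mentions T. Substituting into the earlier binding gives S := mk(mk(zero, 5), mk(3, 4)).
Occurs check fails: V occurs in mk(V, zero); the equation V = mk(V, zero) has no finite solution.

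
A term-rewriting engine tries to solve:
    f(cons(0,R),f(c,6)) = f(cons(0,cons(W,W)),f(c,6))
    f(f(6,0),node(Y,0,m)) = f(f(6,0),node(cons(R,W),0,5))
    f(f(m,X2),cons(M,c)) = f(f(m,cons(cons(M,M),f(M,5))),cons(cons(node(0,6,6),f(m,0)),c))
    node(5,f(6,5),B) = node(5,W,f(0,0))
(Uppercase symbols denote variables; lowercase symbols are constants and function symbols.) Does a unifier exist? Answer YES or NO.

NO

Decompose f/2: cons(0,R) = cons(0,cons(W,W)),  f(c,6) = f(c,6).
Decompose cons/2: 0 = 0,  R = cons(W,W).
Delete trivial equation 0 = 0.
Bind R := cons(W,W); substituting into the one remaining equation that mentions R gives: f(f(6,0),node(Y,0,m)) = f(f(6,0),node(cons(cons(W,W),W),0,5)).
Delete trivial equation f(c,6) = f(c,6).
Decompose f/2: f(6,0) = f(6,0),  node(Y,0,m) = node(cons(cons(W,W),W),0,5).
Delete trivial equation f(6,0) = f(6,0).
Decompose node/3: Y = cons(cons(W,W),W),  0 = 0,  m = 5.
Bind Y := cons(cons(W,W),W); no other remaining equation mentions Y.
Delete trivial equation 0 = 0.
Clash: constants m and 5 differ; no unifier exists.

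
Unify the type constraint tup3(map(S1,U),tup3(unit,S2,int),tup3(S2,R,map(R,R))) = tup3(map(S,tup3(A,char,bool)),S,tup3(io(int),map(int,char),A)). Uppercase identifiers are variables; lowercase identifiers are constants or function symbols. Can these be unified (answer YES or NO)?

YES

Decompose tup3/3: map(S1,U) = map(S,tup3(A,char,bool)),  tup3(unit,S2,int) = S,  tup3(S2,R,map(R,R)) = tup3(io(int),map(int,char),A).
Decompose map/2: S1 = S,  U = tup3(A,char,bool).
Bind S1 := S; no other remaining equation mentions S1.
Bind U := tup3(A,char,bool); no other remaining equation mentions U.
Bind S := tup3(unit,S2,int); no other remaining equation mentions S. Substituting into the earlier binding gives S1 := tup3(unit,S2,int).
Decompose tup3/3: S2 = io(int),  R = map(int,char),  map(R,R) = A.
Bind S2 := io(int); no other remaining equation mentions S2. Substituting into the earlier bindings gives S1 := tup3(unit,io(int),int), S := tup3(unit,io(int),int).
Bind R := map(int,char); substituting into the remaining equation gives: map(map(int,char),map(int,char)) = A.
Bind A := map(map(int,char),map(int,char)). Substituting into the earlier binding gives U := tup3(map(map(int,char),map(int,char)),char,bool).
No equations remain and no clash or occurs-check failure arose, so a unifier exists.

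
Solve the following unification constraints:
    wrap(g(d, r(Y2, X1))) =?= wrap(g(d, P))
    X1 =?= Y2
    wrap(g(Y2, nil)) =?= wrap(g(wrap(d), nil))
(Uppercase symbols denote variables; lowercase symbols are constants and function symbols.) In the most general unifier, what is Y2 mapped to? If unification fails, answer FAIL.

wrap(d)

Decompose wrap/1: g(d, r(Y2, X1)) =?= g(d, P).
Decompose g/2: d =?= d,  r(Y2, X1) =?= P.
Delete trivial equation d =?= d.
Bind P := r(Y2, X1); no other remaining equation mentions P.
Bind X1 := Y2; no other remaining equation mentions X1. Substituting into the earlier binding gives P := r(Y2, Y2).
Decompose wrap/1: g(Y2, nil) =?= g(wrap(d), nil).
Decompose g/2: Y2 =?= wrap(d),  nil =?= nil.
Bind Y2 := wrap(d); no other remaining equation mentions Y2. Substituting into the earlier bindings gives P := r(wrap(d), wrap(d)), X1 := wrap(d).
Delete trivial equation nil =?= nil.
MGU = { P := r(wrap(d), wrap(d)), X1 := wrap(d), Y2 := wrap(d) }, so Y2 := wrap(d).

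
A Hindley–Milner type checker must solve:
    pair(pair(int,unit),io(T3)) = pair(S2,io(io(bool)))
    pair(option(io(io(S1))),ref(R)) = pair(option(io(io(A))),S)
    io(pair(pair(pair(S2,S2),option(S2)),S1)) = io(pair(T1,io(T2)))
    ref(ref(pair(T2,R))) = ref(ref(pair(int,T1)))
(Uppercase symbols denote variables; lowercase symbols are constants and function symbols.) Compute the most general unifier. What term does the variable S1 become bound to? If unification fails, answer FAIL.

Decompose pair/2: pair(int,unit) = S2,  io(T3) = io(io(bool)).
Bind S2 := pair(int,unit); substituting into the one remaining equation that mentions S2 gives: io(pair(pair(pair(pair(int,unit),pair(int,unit)),option(pair(int,unit))),S1)) = io(pair(T1,io(T2))).
Decompose io/1: T3 = io(bool).
Bind T3 := io(bool); no other remaining equation mentions T3.
Decompose pair/2: option(io(io(S1))) = option(io(io(A))),  ref(R) = S.
Decompose option/1: io(io(S1)) = io(io(A)).
Decompose io/1: io(S1) = io(A).
Decompose io/1: S1 = A.
Bind S1 := A; substituting into the one remaining equation that mentions S1 gives: io(pair(pair(pair(pair(int,unit),pair(int,unit)),option(pair(int,unit))),A)) = io(pair(T1,io(T2))).
Bind S := ref(R); no other remaining equation mentions S.
Decompose io/1: pair(pair(pair(pair(int,unit),pair(int,unit)),option(pair(int,unit))),A) = pair(T1,io(T2)).
Decompose pair/2: pair(pair(pair(int,unit),pair(int,unit)),option(pair(int,unit))) = T1,  A = io(T2).
Bind T1 := pair(pair(pair(int,unit),pair(int,unit)),option(pair(int,unit))); substituting into the one remaining equation that mentions T1 gives: ref(ref(pair(T2,R))) = ref(ref(pair(int,pair(pair(pair(int,unit),pair(int,unit)),option(pair(int,unit)))))).
Bind A := io(T2); no other remaining equation mentions A. Substituting into the earlier binding gives S1 := io(T2).
Decompose ref/1: ref(pair(T2,R)) = ref(pair(int,pair(pair(pair(int,unit),pair(int,unit)),option(pair(int,unit))))).
Decompose ref/1: pair(T2,R) = pair(int,pair(pair(pair(int,unit),pair(int,unit)),option(pair(int,unit)))).
Decompose pair/2: T2 = int,  R = pair(pair(pair(int,unit),pair(int,unit)),option(pair(int,unit))).
Bind T2 := int; no other remaining equation mentions T2. Substituting into the earlier bindings gives S1 := io(int), A := io(int).
Bind R := pair(pair(pair(int,unit),pair(int,unit)),option(pair(int,unit))). Substituting into the earlier binding gives S := ref(pair(pair(pair(int,unit),pair(int,unit)),option(pair(int,unit)))).
MGU = { S2 := pair(int,unit), T3 := io(bool), S1 := io(int), S := ref(pair(pair(pair(int,unit),pair(int,unit)),option(pair(int,unit)))), T1 := pair(pair(pair(int,unit),pair(int,unit)),option(pair(int,unit))), A := io(int), T2 := int, R := pair(pair(pair(int,unit),pair(int,unit)),option(pair(int,unit))) }, so S1 := io(int).

io(int)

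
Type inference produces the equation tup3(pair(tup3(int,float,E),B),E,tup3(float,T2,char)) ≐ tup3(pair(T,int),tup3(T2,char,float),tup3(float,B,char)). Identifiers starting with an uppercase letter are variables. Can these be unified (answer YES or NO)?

Decompose tup3/3: pair(tup3(int,float,E),B) ≐ pair(T,int),  E ≐ tup3(T2,char,float),  tup3(float,T2,char) ≐ tup3(float,B,char).
Decompose pair/2: tup3(int,float,E) ≐ T,  B ≐ int.
Bind T := tup3(int,float,E); no other remaining equation mentions T.
Bind B := int; substituting into the one remaining equation that mentions B gives: tup3(float,T2,char) ≐ tup3(float,int,char).
Bind E := tup3(T2,char,float); no other remaining equation mentions E. Substituting into the earlier binding gives T := tup3(int,float,tup3(T2,char,float)).
Decompose tup3/3: float ≐ float,  T2 ≐ int,  char ≐ char.
Delete trivial equation float ≐ float.
Bind T2 := int; no other remaining equation mentions T2. Substituting into the earlier bindings gives T := tup3(int,float,tup3(int,char,float)), E := tup3(int,char,float).
Delete trivial equation char ≐ char.
No equations remain and no clash or occurs-check failure arose, so a unifier exists.

YES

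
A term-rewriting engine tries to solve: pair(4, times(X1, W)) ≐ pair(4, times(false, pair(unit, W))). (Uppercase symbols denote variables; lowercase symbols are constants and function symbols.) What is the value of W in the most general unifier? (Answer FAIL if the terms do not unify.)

FAIL

Decompose pair/2: 4 ≐ 4,  times(X1, W) ≐ times(false, pair(unit, W)).
Delete trivial equation 4 ≐ 4.
Decompose times/2: X1 ≐ false,  W ≐ pair(unit, W).
Bind X1 := false; no other remaining equation mentions X1.
Occurs check fails: W occurs in pair(unit, W); the equation W ≐ pair(unit, W) has no finite solution.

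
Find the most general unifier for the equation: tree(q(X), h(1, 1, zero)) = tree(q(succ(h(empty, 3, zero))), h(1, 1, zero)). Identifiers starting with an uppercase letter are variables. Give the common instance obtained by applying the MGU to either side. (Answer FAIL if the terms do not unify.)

tree(q(succ(h(empty, 3, zero))), h(1, 1, zero))

Decompose tree/2: q(X) = q(succ(h(empty, 3, zero))),  h(1, 1, zero) = h(1, 1, zero).
Decompose q/1: X = succ(h(empty, 3, zero)).
Bind X := succ(h(empty, 3, zero)); no other remaining equation mentions X.
Delete trivial equation h(1, 1, zero) = h(1, 1, zero).
Applying the MGU to either side gives tree(q(succ(h(empty, 3, zero))), h(1, 1, zero)).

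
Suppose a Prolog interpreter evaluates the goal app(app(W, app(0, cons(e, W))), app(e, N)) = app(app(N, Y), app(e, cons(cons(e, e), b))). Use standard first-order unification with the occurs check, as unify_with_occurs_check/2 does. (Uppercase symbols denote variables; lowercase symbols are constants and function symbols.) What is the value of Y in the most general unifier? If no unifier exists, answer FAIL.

Decompose app/2: app(W, app(0, cons(e, W))) = app(N, Y),  app(e, N) = app(e, cons(cons(e, e), b)).
Decompose app/2: W = N,  app(0, cons(e, W)) = Y.
Bind W := N; substituting into the one remaining equation that mentions W gives: app(0, cons(e, N)) = Y.
Bind Y := app(0, cons(e, N)); no other remaining equation mentions Y.
Decompose app/2: e = e,  N = cons(cons(e, e), b).
Delete trivial equation e = e.
Bind N := cons(cons(e, e), b). Substituting into the earlier bindings gives W := cons(cons(e, e), b), Y := app(0, cons(e, cons(cons(e, e), b))).
MGU = { W ↦ cons(cons(e, e), b), Y ↦ app(0, cons(e, cons(cons(e, e), b))), N ↦ cons(cons(e, e), b) }, so Y ↦ app(0, cons(e, cons(cons(e, e), b))).

app(0, cons(e, cons(cons(e, e), b)))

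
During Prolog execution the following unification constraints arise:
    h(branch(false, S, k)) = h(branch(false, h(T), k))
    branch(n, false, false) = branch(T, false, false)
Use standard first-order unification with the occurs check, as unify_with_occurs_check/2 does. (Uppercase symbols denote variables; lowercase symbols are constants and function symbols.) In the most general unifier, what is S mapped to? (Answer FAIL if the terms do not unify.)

h(n)

Decompose h/1: branch(false, S, k) = branch(false, h(T), k).
Decompose branch/3: false = false,  S = h(T),  k = k.
Delete trivial equation false = false.
Bind S := h(T); no other remaining equation mentions S.
Delete trivial equation k = k.
Decompose branch/3: n = T,  false = false,  false = false.
Bind T := n; no other remaining equation mentions T. Substituting into the earlier binding gives S := h(n).
Delete trivial equation false = false.
Delete trivial equation false = false.
MGU = { S -> h(n), T -> n }, so S -> h(n).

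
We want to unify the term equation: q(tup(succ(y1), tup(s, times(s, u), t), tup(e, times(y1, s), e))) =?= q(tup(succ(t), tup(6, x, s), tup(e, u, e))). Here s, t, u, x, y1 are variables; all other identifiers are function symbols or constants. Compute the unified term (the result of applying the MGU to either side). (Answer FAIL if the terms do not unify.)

q(tup(succ(6), tup(6, times(6, times(6, 6)), 6), tup(e, times(6, 6), e)))

Decompose q/1: tup(succ(y1), tup(s, times(s, u), t), tup(e, times(y1, s), e)) =?= tup(succ(t), tup(6, x, s), tup(e, u, e)).
Decompose tup/3: succ(y1) =?= succ(t),  tup(s, times(s, u), t) =?= tup(6, x, s),  tup(e, times(y1, s), e) =?= tup(e, u, e).
Decompose succ/1: y1 =?= t.
Bind y1 := t; substituting into the one remaining equation that mentions y1 gives: tup(e, times(t, s), e) =?= tup(e, u, e).
Decompose tup/3: s =?= 6,  times(s, u) =?= x,  t =?= s.
Bind s := 6; substituting into the remaining equations gives: times(6, u) =?= x,  t =?= 6,  tup(e, times(t, 6), e) =?= tup(e, u, e).
Bind x := times(6, u); no other remaining equation mentions x.
Bind t := 6; substituting into the remaining equation gives: tup(e, times(6, 6), e) =?= tup(e, u, e). Substituting into the earlier binding gives y1 := 6.
Decompose tup/3: e =?= e,  times(6, 6) =?= u,  e =?= e.
Delete trivial equation e =?= e.
Bind u := times(6, 6); no other remaining equation mentions u. Substituting into the earlier binding gives x := times(6, times(6, 6)).
Delete trivial equation e =?= e.
Applying the MGU to either side gives q(tup(succ(6), tup(6, times(6, times(6, 6)), 6), tup(e, times(6, 6), e))).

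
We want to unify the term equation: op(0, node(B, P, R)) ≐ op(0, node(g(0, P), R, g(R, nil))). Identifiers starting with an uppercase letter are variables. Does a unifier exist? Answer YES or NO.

Decompose op/2: 0 ≐ 0,  node(B, P, R) ≐ node(g(0, P), R, g(R, nil)).
Delete trivial equation 0 ≐ 0.
Decompose node/3: B ≐ g(0, P),  P ≐ R,  R ≐ g(R, nil).
Bind B := g(0, P); no other remaining equation mentions B.
Bind P := R; no other remaining equation mentions P. Substituting into the earlier binding gives B := g(0, R).
Occurs check fails: R occurs in g(R, nil); the equation R ≐ g(R, nil) has no finite solution.

NO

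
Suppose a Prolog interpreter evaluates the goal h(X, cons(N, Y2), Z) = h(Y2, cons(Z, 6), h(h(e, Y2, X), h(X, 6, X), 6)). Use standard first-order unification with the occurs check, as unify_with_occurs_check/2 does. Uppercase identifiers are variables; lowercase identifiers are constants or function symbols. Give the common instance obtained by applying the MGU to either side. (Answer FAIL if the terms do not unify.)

Decompose h/3: X = Y2,  cons(N, Y2) = cons(Z, 6),  Z = h(h(e, Y2, X), h(X, 6, X), 6).
Bind X := Y2; substituting into the one remaining equation that mentions X gives: Z = h(h(e, Y2, Y2), h(Y2, 6, Y2), 6).
Decompose cons/2: N = Z,  Y2 = 6.
Bind N := Z; no other remaining equation mentions N.
Bind Y2 := 6; substituting into the remaining equation gives: Z = h(h(e, 6, 6), h(6, 6, 6), 6). Substituting into the earlier binding gives X := 6.
Bind Z := h(h(e, 6, 6), h(6, 6, 6), 6). Substituting into the earlier binding gives N := h(h(e, 6, 6), h(6, 6, 6), 6).
Applying the MGU to either side gives h(6, cons(h(h(e, 6, 6), h(6, 6, 6), 6), 6), h(h(e, 6, 6), h(6, 6, 6), 6)).

h(6, cons(h(h(e, 6, 6), h(6, 6, 6), 6), 6), h(h(e, 6, 6), h(6, 6, 6), 6))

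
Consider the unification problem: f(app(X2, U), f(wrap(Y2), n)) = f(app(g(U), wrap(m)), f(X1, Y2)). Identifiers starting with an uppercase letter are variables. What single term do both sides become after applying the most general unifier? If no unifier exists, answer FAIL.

Decompose f/2: app(X2, U) = app(g(U), wrap(m)),  f(wrap(Y2), n) = f(X1, Y2).
Decompose app/2: X2 = g(U),  U = wrap(m).
Bind X2 := g(U); no other remaining equation mentions X2.
Bind U := wrap(m); no other remaining equation mentions U. Substituting into the earlier binding gives X2 := g(wrap(m)).
Decompose f/2: wrap(Y2) = X1,  n = Y2.
Bind X1 := wrap(Y2); no other remaining equation mentions X1.
Bind Y2 := n. Substituting into the earlier binding gives X1 := wrap(n).
Applying the MGU to either side gives f(app(g(wrap(m)), wrap(m)), f(wrap(n), n)).

f(app(g(wrap(m)), wrap(m)), f(wrap(n), n))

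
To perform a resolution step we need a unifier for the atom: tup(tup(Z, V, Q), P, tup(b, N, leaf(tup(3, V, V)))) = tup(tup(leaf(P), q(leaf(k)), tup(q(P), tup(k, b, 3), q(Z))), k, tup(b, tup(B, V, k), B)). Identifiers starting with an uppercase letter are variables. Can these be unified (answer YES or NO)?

YES

Decompose tup/3: tup(Z, V, Q) = tup(leaf(P), q(leaf(k)), tup(q(P), tup(k, b, 3), q(Z))),  P = k,  tup(b, N, leaf(tup(3, V, V))) = tup(b, tup(B, V, k), B).
Decompose tup/3: Z = leaf(P),  V = q(leaf(k)),  Q = tup(q(P), tup(k, b, 3), q(Z)).
Bind Z := leaf(P); substituting into the one remaining equation that mentions Z gives: Q = tup(q(P), tup(k, b, 3), q(leaf(P))).
Bind V := q(leaf(k)); substituting into the one remaining equation that mentions V gives: tup(b, N, leaf(tup(3, q(leaf(k)), q(leaf(k))))) = tup(b, tup(B, q(leaf(k)), k), B).
Bind Q := tup(q(P), tup(k, b, 3), q(leaf(P))); no other remaining equation mentions Q.
Bind P := k; no other remaining equation mentions P. Substituting into the earlier bindings gives Z := leaf(k), Q := tup(q(k), tup(k, b, 3), q(leaf(k))).
Decompose tup/3: b = b,  N = tup(B, q(leaf(k)), k),  leaf(tup(3, q(leaf(k)), q(leaf(k)))) = B.
Delete trivial equation b = b.
Bind N := tup(B, q(leaf(k)), k); no other remaining equation mentions N.
Bind B := leaf(tup(3, q(leaf(k)), q(leaf(k)))). Substituting into the earlier binding gives N := tup(leaf(tup(3, q(leaf(k)), q(leaf(k)))), q(leaf(k)), k).
No equations remain and no clash or occurs-check failure arose, so a unifier exists.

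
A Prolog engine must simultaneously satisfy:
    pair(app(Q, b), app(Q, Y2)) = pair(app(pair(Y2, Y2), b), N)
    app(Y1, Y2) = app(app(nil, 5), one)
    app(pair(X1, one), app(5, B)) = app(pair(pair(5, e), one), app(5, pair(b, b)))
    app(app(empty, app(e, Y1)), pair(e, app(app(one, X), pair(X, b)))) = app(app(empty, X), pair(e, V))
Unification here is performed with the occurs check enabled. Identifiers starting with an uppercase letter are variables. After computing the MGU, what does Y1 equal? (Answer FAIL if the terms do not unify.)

Decompose pair/2: app(Q, b) = app(pair(Y2, Y2), b),  app(Q, Y2) = N.
Decompose app/2: Q = pair(Y2, Y2),  b = b.
Bind Q := pair(Y2, Y2); substituting into the one remaining equation that mentions Q gives: app(pair(Y2, Y2), Y2) = N.
Delete trivial equation b = b.
Bind N := app(pair(Y2, Y2), Y2); no other remaining equation mentions N.
Decompose app/2: Y1 = app(nil, 5),  Y2 = one.
Bind Y1 := app(nil, 5); substituting into the one remaining equation that mentions Y1 gives: app(app(empty, app(e, app(nil, 5))), pair(e, app(app(one, X), pair(X, b)))) = app(app(empty, X), pair(e, V)).
Bind Y2 := one; no other remaining equation mentions Y2. Substituting into the earlier bindings gives Q := pair(one, one), N := app(pair(one, one), one).
Decompose app/2: pair(X1, one) = pair(pair(5, e), one),  app(5, B) = app(5, pair(b, b)).
Decompose pair/2: X1 = pair(5, e),  one = one.
Bind X1 := pair(5, e); no other remaining equation mentions X1.
Delete trivial equation one = one.
Decompose app/2: 5 = 5,  B = pair(b, b).
Delete trivial equation 5 = 5.
Bind B := pair(b, b); no other remaining equation mentions B.
Decompose app/2: app(empty, app(e, app(nil, 5))) = app(empty, X),  pair(e, app(app(one, X), pair(X, b))) = pair(e, V).
Decompose app/2: empty = empty,  app(e, app(nil, 5)) = X.
Delete trivial equation empty = empty.
Bind X := app(e, app(nil, 5)); substituting into the remaining equation gives: pair(e, app(app(one, app(e, app(nil, 5))), pair(app(e, app(nil, 5)), b))) = pair(e, V).
Decompose pair/2: e = e,  app(app(one, app(e, app(nil, 5))), pair(app(e, app(nil, 5)), b)) = V.
Delete trivial equation e = e.
Bind V := app(app(one, app(e, app(nil, 5))), pair(app(e, app(nil, 5)), b)).
MGU = { Q = pair(one, one), N = app(pair(one, one), one), Y1 = app(nil, 5), Y2 = one, X1 = pair(5, e), B = pair(b, b), X = app(e, app(nil, 5)), V = app(app(one, app(e, app(nil, 5))), pair(app(e, app(nil, 5)), b)) }, so Y1 = app(nil, 5).

app(nil, 5)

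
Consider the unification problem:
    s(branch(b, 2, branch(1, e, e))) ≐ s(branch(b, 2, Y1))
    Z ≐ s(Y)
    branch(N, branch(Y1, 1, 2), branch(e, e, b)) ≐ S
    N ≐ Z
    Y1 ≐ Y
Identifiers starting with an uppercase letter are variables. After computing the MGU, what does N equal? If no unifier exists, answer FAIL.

s(branch(1, e, e))

Decompose s/1: branch(b, 2, branch(1, e, e)) ≐ branch(b, 2, Y1).
Decompose branch/3: b ≐ b,  2 ≐ 2,  branch(1, e, e) ≐ Y1.
Delete trivial equation b ≐ b.
Delete trivial equation 2 ≐ 2.
Bind Y1 := branch(1, e, e); substituting into the 2 remaining equations that mention Y1 gives: branch(N, branch(branch(1, e, e), 1, 2), branch(e, e, b)) ≐ S,  branch(1, e, e) ≐ Y.
Bind Z := s(Y); substituting into the one remaining equation that mentions Z gives: N ≐ s(Y).
Bind S := branch(N, branch(branch(1, e, e), 1, 2), branch(e, e, b)); no other remaining equation mentions S.
Bind N := s(Y); no other remaining equation mentions N. Substituting into the earlier binding gives S := branch(s(Y), branch(branch(1, e, e), 1, 2), branch(e, e, b)).
Bind Y := branch(1, e, e). Substituting into the earlier bindings gives Z := s(branch(1, e, e)), S := branch(s(branch(1, e, e)), branch(branch(1, e, e), 1, 2), branch(e, e, b)), N := s(branch(1, e, e)).
MGU = { Y1 := branch(1, e, e), Z := s(branch(1, e, e)), S := branch(s(branch(1, e, e)), branch(branch(1, e, e), 1, 2), branch(e, e, b)), N := s(branch(1, e, e)), Y := branch(1, e, e) }, so N := s(branch(1, e, e)).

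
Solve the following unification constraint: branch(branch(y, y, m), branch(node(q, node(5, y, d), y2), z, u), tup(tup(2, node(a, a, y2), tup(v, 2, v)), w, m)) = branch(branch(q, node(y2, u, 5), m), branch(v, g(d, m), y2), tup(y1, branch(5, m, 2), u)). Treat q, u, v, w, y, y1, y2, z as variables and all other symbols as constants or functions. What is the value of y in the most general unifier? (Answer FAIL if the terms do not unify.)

node(m, m, 5)

Decompose branch/3: branch(y, y, m) = branch(q, node(y2, u, 5), m),  branch(node(q, node(5, y, d), y2), z, u) = branch(v, g(d, m), y2),  tup(tup(2, node(a, a, y2), tup(v, 2, v)), w, m) = tup(y1, branch(5, m, 2), u).
Decompose branch/3: y = q,  y = node(y2, u, 5),  m = m.
Bind y := q; substituting into the 2 remaining equations that mention y gives: q = node(y2, u, 5),  branch(node(q, node(5, q, d), y2), z, u) = branch(v, g(d, m), y2).
Bind q := node(y2, u, 5); substituting into the one remaining equation that mentions q gives: branch(node(node(y2, u, 5), node(5, node(y2, u, 5), d), y2), z, u) = branch(v, g(d, m), y2). Substituting into the earlier binding gives y := node(y2, u, 5).
Delete trivial equation m = m.
Decompose branch/3: node(node(y2, u, 5), node(5, node(y2, u, 5), d), y2) = v,  z = g(d, m),  u = y2.
Bind v := node(node(y2, u, 5), node(5, node(y2, u, 5), d), y2); substituting into the one remaining equation that mentions v gives: tup(tup(2, node(a, a, y2), tup(node(node(y2, u, 5), node(5, node(y2, u, 5), d), y2), 2, node(node(y2, u, 5), node(5, node(y2, u, 5), d), y2))), w, m) = tup(y1, branch(5, m, 2), u).
Bind z := g(d, m); no other remaining equation mentions z.
Bind u := y2; substituting into the remaining equation gives: tup(tup(2, node(a, a, y2), tup(node(node(y2, y2, 5), node(5, node(y2, y2, 5), d), y2), 2, node(node(y2, y2, 5), node(5, node(y2, y2, 5), d), y2))), w, m) = tup(y1, branch(5, m, 2), y2). Substituting into the earlier bindings gives y := node(y2, y2, 5), q := node(y2, y2, 5), v := node(node(y2, y2, 5), node(5, node(y2, y2, 5), d), y2).
Decompose tup/3: tup(2, node(a, a, y2), tup(node(node(y2, y2, 5), node(5, node(y2, y2, 5), d), y2), 2, node(node(y2, y2, 5), node(5, node(y2, y2, 5), d), y2))) = y1,  w = branch(5, m, 2),  m = y2.
Bind y1 := tup(2, node(a, a, y2), tup(node(node(y2, y2, 5), node(5, node(y2, y2, 5), d), y2), 2, node(node(y2, y2, 5), node(5, node(y2, y2, 5), d), y2))); no other remaining equation mentions y1.
Bind w := branch(5, m, 2); no other remaining equation mentions w.
Bind y2 := m. Substituting into the earlier bindings gives y := node(m, m, 5), q := node(m, m, 5), v := node(node(m, m, 5), node(5, node(m, m, 5), d), m), u := m, y1 := tup(2, node(a, a, m), tup(node(node(m, m, 5), node(5, node(m, m, 5), d), m), 2, node(node(m, m, 5), node(5, node(m, m, 5), d), m))).
MGU = { y ↦ node(m, m, 5), q ↦ node(m, m, 5), v ↦ node(node(m, m, 5), node(5, node(m, m, 5), d), m), z ↦ g(d, m), u ↦ m, y1 ↦ tup(2, node(a, a, m), tup(node(node(m, m, 5), node(5, node(m, m, 5), d), m), 2, node(node(m, m, 5), node(5, node(m, m, 5), d), m))), w ↦ branch(5, m, 2), y2 ↦ m }, so y ↦ node(m, m, 5).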